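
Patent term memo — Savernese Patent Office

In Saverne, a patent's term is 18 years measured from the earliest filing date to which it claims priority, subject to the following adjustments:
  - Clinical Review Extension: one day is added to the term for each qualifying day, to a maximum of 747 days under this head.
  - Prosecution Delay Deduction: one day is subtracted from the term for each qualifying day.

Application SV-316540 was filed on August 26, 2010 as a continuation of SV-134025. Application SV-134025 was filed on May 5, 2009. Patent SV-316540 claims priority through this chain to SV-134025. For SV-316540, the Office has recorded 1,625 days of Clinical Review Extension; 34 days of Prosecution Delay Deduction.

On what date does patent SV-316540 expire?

April 17, 2029

Earliest priority filing: 5 May 2009.
Base term: 5 May 2009 + 18 years → 5 May 2027.
Clinical Review Extension: 1625 days claimed exceeds the 747-day cap, so +747 days → 21 May 2029.
Prosecution Delay Deduction: −34 days → 17 April 2029.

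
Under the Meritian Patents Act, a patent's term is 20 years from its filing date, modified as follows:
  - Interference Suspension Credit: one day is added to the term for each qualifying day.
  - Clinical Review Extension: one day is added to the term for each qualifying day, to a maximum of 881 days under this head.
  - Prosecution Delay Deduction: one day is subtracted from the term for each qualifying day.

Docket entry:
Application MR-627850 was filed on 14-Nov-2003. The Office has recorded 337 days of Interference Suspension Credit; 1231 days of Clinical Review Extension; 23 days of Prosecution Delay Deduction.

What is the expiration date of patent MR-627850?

February 21, 2027

Base term: filing date + 20 years → 14 November 2023.
Interference Suspension Credit: +337 days → 16 October 2024.
Clinical Review Extension: 1231 days claimed exceeds the 881-day cap, so +881 days → 16 March 2027.
Prosecution Delay Deduction: −23 days → 21 February 2027.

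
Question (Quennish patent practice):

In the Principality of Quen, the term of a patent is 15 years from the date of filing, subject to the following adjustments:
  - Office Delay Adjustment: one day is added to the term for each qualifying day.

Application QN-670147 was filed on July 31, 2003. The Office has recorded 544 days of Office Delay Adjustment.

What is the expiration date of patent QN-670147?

Base term: filing date + 15 years → 31 July 2018.
Office Delay Adjustment: +544 days → 26 January 2020.

2020-01-26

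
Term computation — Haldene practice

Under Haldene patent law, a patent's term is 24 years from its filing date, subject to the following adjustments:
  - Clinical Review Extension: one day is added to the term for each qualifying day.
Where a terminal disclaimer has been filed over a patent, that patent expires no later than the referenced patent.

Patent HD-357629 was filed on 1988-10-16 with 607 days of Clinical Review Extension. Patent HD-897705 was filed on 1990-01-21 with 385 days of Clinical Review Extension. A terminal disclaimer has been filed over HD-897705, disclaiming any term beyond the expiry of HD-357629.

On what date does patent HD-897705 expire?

Natural term of HD-897705:
  Base: filing + 24 years → 21 January 2014.
  Clinical Review Extension: +385 days → 10 February 2015.
Expiry of referenced patent HD-357629:
  Base: filing + 24 years → 16 October 2012.
  Clinical Review Extension: +607 days → 15 June 2014.
Terminal disclaimer: HD-897705 expires on the earlier of 10 February 2015 and 15 June 2014.

June 15, 2014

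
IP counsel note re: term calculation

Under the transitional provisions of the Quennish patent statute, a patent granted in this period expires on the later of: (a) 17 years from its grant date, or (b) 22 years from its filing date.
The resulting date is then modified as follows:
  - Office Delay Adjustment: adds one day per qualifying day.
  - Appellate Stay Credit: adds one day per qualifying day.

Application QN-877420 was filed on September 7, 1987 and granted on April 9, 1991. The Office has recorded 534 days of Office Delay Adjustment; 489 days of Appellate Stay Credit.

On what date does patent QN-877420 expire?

2012-06-26

(a) grant + 17 years → 9 April 2008.
(b) filing + 22 years → 7 September 2009.
Later of the two: 7 September 2009.
Office Delay Adjustment: +534 days → 23 February 2011.
Appellate Stay Credit: +489 days → 26 June 2012.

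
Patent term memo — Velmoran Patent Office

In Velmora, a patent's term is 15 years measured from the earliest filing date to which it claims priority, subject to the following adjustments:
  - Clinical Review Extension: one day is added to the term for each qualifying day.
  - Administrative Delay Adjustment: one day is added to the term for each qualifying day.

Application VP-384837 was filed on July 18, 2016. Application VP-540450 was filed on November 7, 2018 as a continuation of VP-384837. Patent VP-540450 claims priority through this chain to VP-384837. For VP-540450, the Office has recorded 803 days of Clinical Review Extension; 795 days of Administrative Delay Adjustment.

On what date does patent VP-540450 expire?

2035-12-02

Earliest priority filing: 18 July 2016.
Base term: 18 July 2016 + 15 years → 18 July 2031.
Clinical Review Extension: +803 days → 28 September 2033.
Administrative Delay Adjustment: +795 days → 2 December 2035.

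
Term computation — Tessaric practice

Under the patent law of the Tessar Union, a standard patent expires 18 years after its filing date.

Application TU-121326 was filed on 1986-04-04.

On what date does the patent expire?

April 4, 2004

Filing date + 18 years → 4 April 2004.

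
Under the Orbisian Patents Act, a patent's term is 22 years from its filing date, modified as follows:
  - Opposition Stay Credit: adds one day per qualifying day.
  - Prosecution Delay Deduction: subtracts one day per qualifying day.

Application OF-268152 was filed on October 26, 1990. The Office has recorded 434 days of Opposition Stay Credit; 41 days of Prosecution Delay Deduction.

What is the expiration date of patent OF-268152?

2013-11-23

Base term: filing date + 22 years → 26 October 2012.
Opposition Stay Credit: +434 days → 3 January 2014.
Prosecution Delay Deduction: −41 days → 23 November 2013.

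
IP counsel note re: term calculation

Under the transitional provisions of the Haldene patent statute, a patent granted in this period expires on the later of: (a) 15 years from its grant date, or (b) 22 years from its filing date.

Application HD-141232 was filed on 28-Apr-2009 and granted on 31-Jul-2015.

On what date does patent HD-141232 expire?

(a) grant + 15 years → 31 July 2030.
(b) filing + 22 years → 28 April 2031.
Later of the two: 28 April 2031.

April 28, 2031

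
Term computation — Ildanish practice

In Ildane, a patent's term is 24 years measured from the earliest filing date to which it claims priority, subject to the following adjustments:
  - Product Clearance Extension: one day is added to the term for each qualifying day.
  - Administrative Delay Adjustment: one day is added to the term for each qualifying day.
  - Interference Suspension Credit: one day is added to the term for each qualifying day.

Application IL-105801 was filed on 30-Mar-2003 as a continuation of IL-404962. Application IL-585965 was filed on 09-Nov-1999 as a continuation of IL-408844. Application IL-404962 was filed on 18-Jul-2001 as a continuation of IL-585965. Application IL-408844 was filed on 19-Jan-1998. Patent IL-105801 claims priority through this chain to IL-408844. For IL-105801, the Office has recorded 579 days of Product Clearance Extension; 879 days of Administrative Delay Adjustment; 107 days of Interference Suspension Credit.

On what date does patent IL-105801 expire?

Earliest priority filing: 19 January 1998.
Base term: 19 January 1998 + 24 years → 19 January 2022.
Product Clearance Extension: +579 days → 21 August 2023.
Administrative Delay Adjustment: +879 days → 16 January 2026.
Interference Suspension Credit: +107 days → 3 May 2026.

2026-05-03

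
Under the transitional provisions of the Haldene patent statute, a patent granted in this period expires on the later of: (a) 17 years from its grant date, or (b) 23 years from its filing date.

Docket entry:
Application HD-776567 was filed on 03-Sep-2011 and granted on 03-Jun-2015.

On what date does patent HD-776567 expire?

2034-09-03

(a) grant + 17 years → 3 June 2032.
(b) filing + 23 years → 3 September 2034.
Later of the two: 3 September 2034.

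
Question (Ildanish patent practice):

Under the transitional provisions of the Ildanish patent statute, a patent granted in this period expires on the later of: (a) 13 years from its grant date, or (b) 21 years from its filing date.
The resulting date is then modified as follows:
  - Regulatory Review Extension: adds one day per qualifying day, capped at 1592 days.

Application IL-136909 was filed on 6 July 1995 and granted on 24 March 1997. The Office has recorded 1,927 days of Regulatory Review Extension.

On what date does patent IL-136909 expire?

November 14, 2020

(a) grant + 13 years → 24 March 2010.
(b) filing + 21 years → 6 July 2016.
Later of the two: 6 July 2016.
Regulatory Review Extension: 1927 days claimed exceeds the 1592-day cap, so +1592 days → 14 November 2020.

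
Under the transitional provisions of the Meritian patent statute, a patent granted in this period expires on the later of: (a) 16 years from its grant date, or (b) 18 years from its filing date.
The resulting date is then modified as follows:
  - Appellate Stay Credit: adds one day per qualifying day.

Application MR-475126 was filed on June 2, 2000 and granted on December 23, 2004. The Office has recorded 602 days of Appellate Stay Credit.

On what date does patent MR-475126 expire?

August 17, 2022

(a) grant + 16 years → 23 December 2020.
(b) filing + 18 years → 2 June 2018.
Later of the two: 23 December 2020.
Appellate Stay Credit: +602 days → 17 August 2022.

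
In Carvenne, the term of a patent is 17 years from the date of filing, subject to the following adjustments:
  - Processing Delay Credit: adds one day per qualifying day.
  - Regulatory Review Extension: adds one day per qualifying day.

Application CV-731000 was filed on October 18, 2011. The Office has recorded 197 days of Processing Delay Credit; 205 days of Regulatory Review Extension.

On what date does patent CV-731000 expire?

2029-11-24

Base term: filing date + 17 years → 18 October 2028.
Processing Delay Credit: +197 days → 3 May 2029.
Regulatory Review Extension: +205 days → 24 November 2029.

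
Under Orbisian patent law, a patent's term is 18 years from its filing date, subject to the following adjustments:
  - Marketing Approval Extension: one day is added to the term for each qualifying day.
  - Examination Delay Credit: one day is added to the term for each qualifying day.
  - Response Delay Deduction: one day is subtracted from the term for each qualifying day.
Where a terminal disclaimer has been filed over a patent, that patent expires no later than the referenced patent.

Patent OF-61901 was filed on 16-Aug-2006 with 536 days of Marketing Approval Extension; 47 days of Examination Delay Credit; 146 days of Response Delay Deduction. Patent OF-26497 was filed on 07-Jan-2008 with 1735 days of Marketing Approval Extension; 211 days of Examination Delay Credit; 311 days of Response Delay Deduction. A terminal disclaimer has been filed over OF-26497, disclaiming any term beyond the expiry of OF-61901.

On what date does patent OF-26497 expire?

Natural term of OF-26497:
  Base: filing + 18 years → 7 January 2026.
  Marketing Approval Extension: +1735 days → 8 October 2030.
  Examination Delay Credit: +211 days → 7 May 2031.
  Response Delay Deduction: −311 days → 30 June 2030.
Expiry of referenced patent OF-61901:
  Base: filing + 18 years → 16 August 2024.
  Marketing Approval Extension: +536 days → 3 February 2026.
  Examination Delay Credit: +47 days → 22 March 2026.
  Response Delay Deduction: −146 days → 27 October 2025.
Terminal disclaimer: OF-26497 expires on the earlier of 30 June 2030 and 27 October 2025.

October 27, 2025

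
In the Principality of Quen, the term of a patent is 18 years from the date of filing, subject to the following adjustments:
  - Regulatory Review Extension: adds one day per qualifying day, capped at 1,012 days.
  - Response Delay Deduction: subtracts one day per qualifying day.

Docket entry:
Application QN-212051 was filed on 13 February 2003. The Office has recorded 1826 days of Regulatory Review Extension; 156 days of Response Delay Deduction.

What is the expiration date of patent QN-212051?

2023-06-19

Base term: filing date + 18 years → 13 February 2021.
Regulatory Review Extension: 1826 days claimed exceeds the 1012-day cap, so +1012 days → 22 November 2023.
Response Delay Deduction: −156 days → 19 June 2023.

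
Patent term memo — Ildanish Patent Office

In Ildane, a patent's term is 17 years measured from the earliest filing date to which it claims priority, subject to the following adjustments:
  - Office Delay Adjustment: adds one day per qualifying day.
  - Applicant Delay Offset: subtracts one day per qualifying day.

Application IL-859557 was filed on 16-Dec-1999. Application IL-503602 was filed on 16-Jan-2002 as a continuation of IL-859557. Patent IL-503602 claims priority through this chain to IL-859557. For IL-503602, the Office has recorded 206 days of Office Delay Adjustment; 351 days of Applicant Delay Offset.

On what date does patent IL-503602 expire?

Earliest priority filing: 16 December 1999.
Base term: 16 December 1999 + 17 years → 16 December 2016.
Office Delay Adjustment: +206 days → 10 July 2017.
Applicant Delay Offset: −351 days → 24 July 2016.

July 24, 2016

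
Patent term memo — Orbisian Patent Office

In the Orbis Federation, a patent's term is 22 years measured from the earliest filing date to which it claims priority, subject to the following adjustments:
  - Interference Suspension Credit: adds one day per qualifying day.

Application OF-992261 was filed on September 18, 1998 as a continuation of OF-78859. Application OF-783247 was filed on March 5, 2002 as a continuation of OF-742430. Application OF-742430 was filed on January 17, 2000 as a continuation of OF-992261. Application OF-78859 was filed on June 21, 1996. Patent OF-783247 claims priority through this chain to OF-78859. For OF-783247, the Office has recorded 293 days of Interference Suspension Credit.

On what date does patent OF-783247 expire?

Earliest priority filing: 21 June 1996.
Base term: 21 June 1996 + 22 years → 21 June 2018.
Interference Suspension Credit: +293 days → 10 April 2019.

April 10, 2019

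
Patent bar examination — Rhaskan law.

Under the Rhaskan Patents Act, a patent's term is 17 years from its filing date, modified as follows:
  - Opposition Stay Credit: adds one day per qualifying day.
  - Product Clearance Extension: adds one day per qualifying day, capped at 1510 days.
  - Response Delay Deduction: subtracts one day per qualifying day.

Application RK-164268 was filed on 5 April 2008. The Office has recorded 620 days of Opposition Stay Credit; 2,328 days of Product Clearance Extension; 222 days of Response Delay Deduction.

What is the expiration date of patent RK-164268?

Base term: filing date + 17 years → 5 April 2025.
Opposition Stay Credit: +620 days → 16 December 2026.
Product Clearance Extension: 2328 days claimed exceeds the 1510-day cap, so +1510 days → 3 February 2031.
Response Delay Deduction: −222 days → 26 June 2030.

June 26, 2030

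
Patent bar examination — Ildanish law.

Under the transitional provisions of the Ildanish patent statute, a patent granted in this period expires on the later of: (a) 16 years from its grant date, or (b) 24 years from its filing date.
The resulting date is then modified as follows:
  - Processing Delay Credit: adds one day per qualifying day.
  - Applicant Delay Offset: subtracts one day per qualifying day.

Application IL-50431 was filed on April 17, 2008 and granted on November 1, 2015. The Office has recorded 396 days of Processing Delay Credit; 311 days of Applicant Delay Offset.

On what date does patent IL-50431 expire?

(a) grant + 16 years → 1 November 2031.
(b) filing + 24 years → 17 April 2032.
Later of the two: 17 April 2032.
Processing Delay Credit: +396 days → 18 May 2033.
Applicant Delay Offset: −311 days → 11 July 2032.

July 11, 2032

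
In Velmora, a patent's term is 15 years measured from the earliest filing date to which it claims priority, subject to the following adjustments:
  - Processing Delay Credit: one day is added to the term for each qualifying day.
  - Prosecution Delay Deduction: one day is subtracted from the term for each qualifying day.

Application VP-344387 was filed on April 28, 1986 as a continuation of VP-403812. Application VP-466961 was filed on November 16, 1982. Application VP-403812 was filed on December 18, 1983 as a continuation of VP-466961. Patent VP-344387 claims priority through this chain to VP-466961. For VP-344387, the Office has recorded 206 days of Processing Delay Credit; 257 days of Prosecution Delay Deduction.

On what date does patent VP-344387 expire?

September 26, 1997

Earliest priority filing: 16 November 1982.
Base term: 16 November 1982 + 15 years → 16 November 1997.
Processing Delay Credit: +206 days → 10 June 1998.
Prosecution Delay Deduction: −257 days → 26 September 1997.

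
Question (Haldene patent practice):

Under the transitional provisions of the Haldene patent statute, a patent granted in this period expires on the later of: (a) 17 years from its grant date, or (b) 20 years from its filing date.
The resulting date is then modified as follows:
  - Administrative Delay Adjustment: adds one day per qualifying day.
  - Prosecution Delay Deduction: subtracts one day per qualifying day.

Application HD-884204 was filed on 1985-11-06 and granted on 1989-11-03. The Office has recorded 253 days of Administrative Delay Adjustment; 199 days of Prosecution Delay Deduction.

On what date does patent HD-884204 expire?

December 27, 2006

(a) grant + 17 years → 3 November 2006.
(b) filing + 20 years → 6 November 2005.
Later of the two: 3 November 2006.
Administrative Delay Adjustment: +253 days → 14 July 2007.
Prosecution Delay Deduction: −199 days → 27 December 2006.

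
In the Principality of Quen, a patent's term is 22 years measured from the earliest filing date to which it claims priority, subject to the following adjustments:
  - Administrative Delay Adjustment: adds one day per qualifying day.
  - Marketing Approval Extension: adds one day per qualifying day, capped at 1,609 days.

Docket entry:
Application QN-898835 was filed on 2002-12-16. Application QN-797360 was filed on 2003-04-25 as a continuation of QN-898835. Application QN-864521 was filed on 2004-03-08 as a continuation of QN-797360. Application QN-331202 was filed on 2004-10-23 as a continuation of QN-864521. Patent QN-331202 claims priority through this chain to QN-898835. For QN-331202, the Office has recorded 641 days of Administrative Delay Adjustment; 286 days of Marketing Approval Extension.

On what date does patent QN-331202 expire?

July 1, 2027

Earliest priority filing: 16 December 2002.
Base term: 16 December 2002 + 22 years → 16 December 2024.
Administrative Delay Adjustment: +641 days → 18 September 2026.
Marketing Approval Extension: 286 days (within the 1609-day cap) → +286 days → 1 July 2027.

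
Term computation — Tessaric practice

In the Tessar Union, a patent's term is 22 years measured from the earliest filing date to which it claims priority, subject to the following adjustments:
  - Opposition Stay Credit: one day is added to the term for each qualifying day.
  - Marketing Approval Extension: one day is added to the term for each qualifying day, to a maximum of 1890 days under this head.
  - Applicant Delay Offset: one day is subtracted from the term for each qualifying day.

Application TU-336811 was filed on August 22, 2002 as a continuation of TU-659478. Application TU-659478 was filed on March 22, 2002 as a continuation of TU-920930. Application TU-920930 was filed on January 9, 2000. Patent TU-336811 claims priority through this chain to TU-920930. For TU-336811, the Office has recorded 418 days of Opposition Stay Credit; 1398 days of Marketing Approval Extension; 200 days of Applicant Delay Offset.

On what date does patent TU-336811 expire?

2026-06-13

Earliest priority filing: 9 January 2000.
Base term: 9 January 2000 + 22 years → 9 January 2022.
Opposition Stay Credit: +418 days → 3 March 2023.
Marketing Approval Extension: 1398 days (within the 1890-day cap) → +1398 days → 30 December 2026.
Applicant Delay Offset: −200 days → 13 June 2026.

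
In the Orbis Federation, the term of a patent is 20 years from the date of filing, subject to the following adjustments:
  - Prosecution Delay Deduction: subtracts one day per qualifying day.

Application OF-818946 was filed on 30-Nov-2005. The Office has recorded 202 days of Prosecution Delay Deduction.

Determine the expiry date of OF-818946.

Base term: filing date + 20 years → 30 November 2025.
Prosecution Delay Deduction: −202 days → 12 May 2025.

May 12, 2025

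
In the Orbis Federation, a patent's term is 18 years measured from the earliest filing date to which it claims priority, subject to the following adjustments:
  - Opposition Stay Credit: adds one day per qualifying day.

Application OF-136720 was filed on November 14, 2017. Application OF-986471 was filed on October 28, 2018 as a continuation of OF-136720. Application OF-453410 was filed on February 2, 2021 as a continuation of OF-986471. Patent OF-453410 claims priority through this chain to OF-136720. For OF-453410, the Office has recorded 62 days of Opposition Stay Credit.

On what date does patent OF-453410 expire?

January 15, 2036

Earliest priority filing: 14 November 2017.
Base term: 14 November 2017 + 18 years → 14 November 2035.
Opposition Stay Credit: +62 days → 15 January 2036.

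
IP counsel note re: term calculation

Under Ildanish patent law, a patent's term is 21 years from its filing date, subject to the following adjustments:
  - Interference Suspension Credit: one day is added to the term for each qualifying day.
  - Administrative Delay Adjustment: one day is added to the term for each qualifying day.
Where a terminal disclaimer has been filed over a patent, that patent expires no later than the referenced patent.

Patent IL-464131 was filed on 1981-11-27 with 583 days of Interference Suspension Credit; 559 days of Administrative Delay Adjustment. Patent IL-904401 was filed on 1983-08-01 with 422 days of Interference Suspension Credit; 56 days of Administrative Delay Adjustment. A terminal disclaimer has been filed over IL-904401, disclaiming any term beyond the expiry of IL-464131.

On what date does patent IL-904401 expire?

November 22, 2005

Natural term of IL-904401:
  Base: filing + 21 years → 1 August 2004.
  Interference Suspension Credit: +422 days → 27 September 2005.
  Administrative Delay Adjustment: +56 days → 22 November 2005.
Expiry of referenced patent IL-464131:
  Base: filing + 21 years → 27 November 2002.
  Interference Suspension Credit: +583 days → 2 July 2004.
  Administrative Delay Adjustment: +559 days → 12 January 2006.
Terminal disclaimer: IL-904401 expires on the earlier of 22 November 2005 and 12 January 2006.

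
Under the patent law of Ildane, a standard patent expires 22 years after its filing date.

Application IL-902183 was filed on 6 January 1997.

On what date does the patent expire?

Filing date + 22 years → 6 January 2019.

2019-01-06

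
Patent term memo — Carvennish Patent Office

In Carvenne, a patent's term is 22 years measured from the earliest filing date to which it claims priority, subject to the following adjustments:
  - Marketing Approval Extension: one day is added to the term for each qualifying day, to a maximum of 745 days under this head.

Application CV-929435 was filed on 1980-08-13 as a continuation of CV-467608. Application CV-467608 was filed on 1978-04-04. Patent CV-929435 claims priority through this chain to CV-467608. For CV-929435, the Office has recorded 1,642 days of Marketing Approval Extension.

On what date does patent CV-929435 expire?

Earliest priority filing: 4 April 1978.
Base term: 4 April 1978 + 22 years → 4 April 2000.
Marketing Approval Extension: 1642 days claimed exceeds the 745-day cap, so +745 days → 19 April 2002.

April 19, 2002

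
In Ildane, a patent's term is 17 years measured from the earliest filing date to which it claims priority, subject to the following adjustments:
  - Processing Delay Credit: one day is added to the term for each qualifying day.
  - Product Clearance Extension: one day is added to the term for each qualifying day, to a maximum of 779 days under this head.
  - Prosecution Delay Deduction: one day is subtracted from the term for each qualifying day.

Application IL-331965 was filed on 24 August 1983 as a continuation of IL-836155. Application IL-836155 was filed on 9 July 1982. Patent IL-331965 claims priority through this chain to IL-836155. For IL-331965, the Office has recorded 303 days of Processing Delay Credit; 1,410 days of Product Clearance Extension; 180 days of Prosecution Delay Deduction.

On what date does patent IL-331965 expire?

Earliest priority filing: 9 July 1982.
Base term: 9 July 1982 + 17 years → 9 July 1999.
Processing Delay Credit: +303 days → 7 May 2000.
Product Clearance Extension: 1410 days claimed exceeds the 779-day cap, so +779 days → 25 June 2002.
Prosecution Delay Deduction: −180 days → 27 December 2001.

2001-12-27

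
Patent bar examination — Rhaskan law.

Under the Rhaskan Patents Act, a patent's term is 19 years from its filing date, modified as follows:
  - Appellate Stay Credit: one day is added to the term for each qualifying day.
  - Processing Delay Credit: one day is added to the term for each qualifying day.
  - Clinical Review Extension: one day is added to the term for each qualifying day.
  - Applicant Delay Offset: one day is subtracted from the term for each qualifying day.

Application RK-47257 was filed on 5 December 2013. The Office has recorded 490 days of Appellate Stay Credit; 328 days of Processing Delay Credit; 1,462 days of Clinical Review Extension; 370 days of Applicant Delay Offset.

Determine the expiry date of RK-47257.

Base term: filing date + 19 years → 5 December 2032.
Appellate Stay Credit: +490 days → 9 April 2034.
Processing Delay Credit: +328 days → 3 March 2035.
Clinical Review Extension: +1462 days → 4 March 2039.
Applicant Delay Offset: −370 days → 27 February 2038.

February 27, 2038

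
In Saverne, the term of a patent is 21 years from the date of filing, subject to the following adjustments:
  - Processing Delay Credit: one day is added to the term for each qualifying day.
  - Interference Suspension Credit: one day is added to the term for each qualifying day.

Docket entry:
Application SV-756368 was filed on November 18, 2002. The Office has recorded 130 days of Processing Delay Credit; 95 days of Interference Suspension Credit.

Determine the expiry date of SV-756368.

2024-06-30

Base term: filing date + 21 years → 18 November 2023.
Processing Delay Credit: +130 days → 27 March 2024.
Interference Suspension Credit: +95 days → 30 June 2024.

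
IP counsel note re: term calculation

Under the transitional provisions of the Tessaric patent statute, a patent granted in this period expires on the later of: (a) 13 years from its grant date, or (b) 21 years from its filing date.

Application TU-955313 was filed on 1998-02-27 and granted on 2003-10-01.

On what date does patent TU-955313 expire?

(a) grant + 13 years → 1 October 2016.
(b) filing + 21 years → 27 February 2019.
Later of the two: 27 February 2019.

February 27, 2019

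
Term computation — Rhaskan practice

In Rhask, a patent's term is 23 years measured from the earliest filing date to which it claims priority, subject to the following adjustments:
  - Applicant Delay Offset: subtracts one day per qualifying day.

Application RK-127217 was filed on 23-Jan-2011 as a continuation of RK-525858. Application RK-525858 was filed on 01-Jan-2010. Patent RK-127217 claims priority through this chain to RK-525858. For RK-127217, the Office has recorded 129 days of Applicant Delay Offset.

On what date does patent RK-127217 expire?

2032-08-25

Earliest priority filing: 1 January 2010.
Base term: 1 January 2010 + 23 years → 1 January 2033.
Applicant Delay Offset: −129 days → 25 August 2032.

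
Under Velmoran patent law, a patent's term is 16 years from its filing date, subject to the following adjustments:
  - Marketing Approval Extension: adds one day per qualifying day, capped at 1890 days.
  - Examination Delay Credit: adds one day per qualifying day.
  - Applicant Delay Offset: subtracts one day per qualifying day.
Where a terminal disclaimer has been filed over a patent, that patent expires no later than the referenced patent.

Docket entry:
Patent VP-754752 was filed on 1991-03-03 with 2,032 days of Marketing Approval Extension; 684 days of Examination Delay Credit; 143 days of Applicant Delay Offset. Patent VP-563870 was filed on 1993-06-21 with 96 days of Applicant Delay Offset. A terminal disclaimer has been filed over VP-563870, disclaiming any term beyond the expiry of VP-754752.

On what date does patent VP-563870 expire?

March 17, 2009

Natural term of VP-563870:
  Base: filing + 16 years → 21 June 2009.
  Applicant Delay Offset: −96 days → 17 March 2009.
Expiry of referenced patent VP-754752:
  Base: filing + 16 years → 3 March 2007.
  Marketing Approval Extension: 2032 days claimed exceeds the 1890-day cap, so +1890 days → 5 May 2012.
  Examination Delay Credit: +684 days → 20 March 2014.
  Applicant Delay Offset: −143 days → 28 October 2013.
Terminal disclaimer: VP-563870 expires on the earlier of 17 March 2009 and 28 October 2013.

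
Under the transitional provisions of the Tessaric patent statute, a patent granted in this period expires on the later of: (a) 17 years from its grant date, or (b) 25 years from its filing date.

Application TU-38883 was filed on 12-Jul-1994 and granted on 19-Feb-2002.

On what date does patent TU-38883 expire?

(a) grant + 17 years → 19 February 2019.
(b) filing + 25 years → 12 July 2019.
Later of the two: 12 July 2019.

2019-07-12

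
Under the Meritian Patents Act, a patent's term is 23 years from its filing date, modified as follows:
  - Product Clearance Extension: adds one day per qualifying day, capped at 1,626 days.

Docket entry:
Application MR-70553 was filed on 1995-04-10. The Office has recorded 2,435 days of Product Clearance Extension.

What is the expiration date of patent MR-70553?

Base term: filing date + 23 years → 10 April 2018.
Product Clearance Extension: 2435 days claimed exceeds the 1626-day cap, so +1626 days → 22 September 2022.

2022-09-22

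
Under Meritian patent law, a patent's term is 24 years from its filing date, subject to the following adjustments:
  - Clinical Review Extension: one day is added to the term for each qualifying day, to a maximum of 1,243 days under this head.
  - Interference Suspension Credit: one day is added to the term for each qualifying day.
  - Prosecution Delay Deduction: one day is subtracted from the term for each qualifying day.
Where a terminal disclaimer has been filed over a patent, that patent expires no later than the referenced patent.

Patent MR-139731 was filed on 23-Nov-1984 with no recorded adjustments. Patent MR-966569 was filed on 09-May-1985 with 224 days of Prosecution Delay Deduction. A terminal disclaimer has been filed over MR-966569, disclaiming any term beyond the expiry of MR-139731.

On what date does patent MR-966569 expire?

Natural term of MR-966569:
  Base: filing + 24 years → 9 May 2009.
  Prosecution Delay Deduction: −224 days → 27 September 2008.
Expiry of referenced patent MR-139731:
  Base: filing + 24 years → 23 November 2008.
Terminal disclaimer: MR-966569 expires on the earlier of 27 September 2008 and 23 November 2008.

2008-09-27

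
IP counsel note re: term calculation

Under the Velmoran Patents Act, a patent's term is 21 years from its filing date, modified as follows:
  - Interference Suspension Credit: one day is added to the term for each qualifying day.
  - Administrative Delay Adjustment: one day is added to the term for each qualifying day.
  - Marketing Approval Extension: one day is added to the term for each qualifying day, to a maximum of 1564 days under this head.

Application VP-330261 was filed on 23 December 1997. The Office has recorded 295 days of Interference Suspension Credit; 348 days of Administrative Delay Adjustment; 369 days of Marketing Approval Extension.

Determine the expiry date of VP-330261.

Base term: filing date + 21 years → 23 December 2018.
Interference Suspension Credit: +295 days → 14 October 2019.
Administrative Delay Adjustment: +348 days → 26 September 2020.
Marketing Approval Extension: 369 days (within the 1564-day cap) → +369 days → 30 September 2021.

September 30, 2021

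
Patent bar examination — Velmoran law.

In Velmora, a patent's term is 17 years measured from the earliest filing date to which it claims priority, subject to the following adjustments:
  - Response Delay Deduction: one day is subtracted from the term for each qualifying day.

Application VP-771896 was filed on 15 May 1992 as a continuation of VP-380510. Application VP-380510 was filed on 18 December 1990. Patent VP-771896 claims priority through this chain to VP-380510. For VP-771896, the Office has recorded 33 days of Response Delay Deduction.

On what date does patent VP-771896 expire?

Earliest priority filing: 18 December 1990.
Base term: 18 December 1990 + 17 years → 18 December 2007.
Response Delay Deduction: −33 days → 15 November 2007.

2007-11-15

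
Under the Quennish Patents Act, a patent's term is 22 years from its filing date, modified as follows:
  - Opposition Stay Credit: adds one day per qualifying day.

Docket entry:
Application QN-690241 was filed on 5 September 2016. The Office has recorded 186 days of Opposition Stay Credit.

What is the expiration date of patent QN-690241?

March 10, 2039

Base term: filing date + 22 years → 5 September 2038.
Opposition Stay Credit: +186 days → 10 March 2039.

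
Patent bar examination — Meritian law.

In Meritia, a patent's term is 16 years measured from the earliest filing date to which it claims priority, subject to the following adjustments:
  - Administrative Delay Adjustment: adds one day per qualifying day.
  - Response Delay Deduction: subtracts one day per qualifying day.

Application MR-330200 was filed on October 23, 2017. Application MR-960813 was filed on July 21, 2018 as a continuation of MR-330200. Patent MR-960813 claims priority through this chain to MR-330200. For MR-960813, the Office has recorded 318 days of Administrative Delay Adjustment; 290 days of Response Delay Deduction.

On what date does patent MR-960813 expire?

Earliest priority filing: 23 October 2017.
Base term: 23 October 2017 + 16 years → 23 October 2033.
Administrative Delay Adjustment: +318 days → 6 September 2034.
Response Delay Deduction: −290 days → 20 November 2033.

2033-11-20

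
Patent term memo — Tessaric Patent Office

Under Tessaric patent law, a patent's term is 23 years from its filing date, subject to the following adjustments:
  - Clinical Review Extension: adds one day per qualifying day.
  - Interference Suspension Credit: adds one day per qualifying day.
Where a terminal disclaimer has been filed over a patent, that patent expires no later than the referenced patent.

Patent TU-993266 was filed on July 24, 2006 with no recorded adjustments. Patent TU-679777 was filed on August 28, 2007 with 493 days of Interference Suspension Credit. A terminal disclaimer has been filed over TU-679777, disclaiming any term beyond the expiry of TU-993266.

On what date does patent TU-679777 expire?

July 24, 2029

Natural term of TU-679777:
  Base: filing + 23 years → 28 August 2030.
  Interference Suspension Credit: +493 days → 3 January 2032.
Expiry of referenced patent TU-993266:
  Base: filing + 23 years → 24 July 2029.
Terminal disclaimer: TU-679777 expires on the earlier of 3 January 2032 and 24 July 2029.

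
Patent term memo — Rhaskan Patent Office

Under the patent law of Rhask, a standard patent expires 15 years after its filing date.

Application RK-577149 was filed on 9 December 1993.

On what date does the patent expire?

2008-12-09

Filing date + 15 years → 9 December 2008.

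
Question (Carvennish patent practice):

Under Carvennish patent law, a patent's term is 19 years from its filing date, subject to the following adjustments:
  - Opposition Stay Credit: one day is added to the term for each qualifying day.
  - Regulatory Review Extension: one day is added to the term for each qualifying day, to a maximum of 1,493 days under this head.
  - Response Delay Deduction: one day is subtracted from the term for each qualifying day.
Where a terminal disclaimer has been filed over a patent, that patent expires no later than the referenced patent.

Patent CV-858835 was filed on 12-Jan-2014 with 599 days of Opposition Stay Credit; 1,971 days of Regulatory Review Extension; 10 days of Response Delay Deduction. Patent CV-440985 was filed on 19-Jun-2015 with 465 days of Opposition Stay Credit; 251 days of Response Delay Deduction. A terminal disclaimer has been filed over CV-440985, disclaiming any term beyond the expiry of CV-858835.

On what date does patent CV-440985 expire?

2035-01-19

Natural term of CV-440985:
  Base: filing + 19 years → 19 June 2034.
  Opposition Stay Credit: +465 days → 27 September 2035.
  Response Delay Deduction: −251 days → 19 January 2035.
Expiry of referenced patent CV-858835:
  Base: filing + 19 years → 12 January 2033.
  Opposition Stay Credit: +599 days → 3 September 2034.
  Regulatory Review Extension: 1971 days claimed exceeds the 1493-day cap, so +1493 days → 5 October 2038.
  Response Delay Deduction: −10 days → 25 September 2038.
Terminal disclaimer: CV-440985 expires on the earlier of 19 January 2035 and 25 September 2038.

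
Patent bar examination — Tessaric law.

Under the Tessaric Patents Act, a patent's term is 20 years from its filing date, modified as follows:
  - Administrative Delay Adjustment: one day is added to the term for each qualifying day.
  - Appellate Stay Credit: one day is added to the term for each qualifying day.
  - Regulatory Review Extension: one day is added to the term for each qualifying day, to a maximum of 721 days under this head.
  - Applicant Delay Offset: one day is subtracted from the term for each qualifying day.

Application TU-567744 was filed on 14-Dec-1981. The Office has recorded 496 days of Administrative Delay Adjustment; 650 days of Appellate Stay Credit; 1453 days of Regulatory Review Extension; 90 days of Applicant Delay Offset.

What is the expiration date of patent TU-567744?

Base term: filing date + 20 years → 14 December 2001.
Administrative Delay Adjustment: +496 days → 24 April 2003.
Appellate Stay Credit: +650 days → 2 February 2005.
Regulatory Review Extension: 1453 days claimed exceeds the 721-day cap, so +721 days → 24 January 2007.
Applicant Delay Offset: −90 days → 26 October 2006.

October 26, 2006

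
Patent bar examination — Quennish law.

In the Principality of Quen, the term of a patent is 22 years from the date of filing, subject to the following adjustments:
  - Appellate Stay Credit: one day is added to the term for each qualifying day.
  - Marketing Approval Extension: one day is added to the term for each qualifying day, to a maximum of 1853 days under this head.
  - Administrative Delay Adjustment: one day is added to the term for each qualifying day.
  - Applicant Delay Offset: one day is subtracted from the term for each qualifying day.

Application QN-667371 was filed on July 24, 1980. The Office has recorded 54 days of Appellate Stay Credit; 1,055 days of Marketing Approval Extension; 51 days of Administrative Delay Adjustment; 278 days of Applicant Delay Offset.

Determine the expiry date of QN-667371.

Base term: filing date + 22 years → 24 July 2002.
Appellate Stay Credit: +54 days → 16 September 2002.
Marketing Approval Extension: 1055 days (within the 1853-day cap) → +1055 days → 6 August 2005.
Administrative Delay Adjustment: +51 days → 26 September 2005.
Applicant Delay Offset: −278 days → 22 December 2004.

December 22, 2004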